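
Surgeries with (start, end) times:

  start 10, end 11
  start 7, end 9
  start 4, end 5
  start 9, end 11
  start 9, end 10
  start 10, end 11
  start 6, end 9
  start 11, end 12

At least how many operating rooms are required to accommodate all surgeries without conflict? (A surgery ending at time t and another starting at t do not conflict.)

The answer is the maximum number of intervals overlapping at any instant.
starts: [4, 6, 7, 9, 9, 10, 10, 11]
ends:   [5, 9, 9, 10, 11, 11, 11, 12]
s4→1 e5→0 s6→1 s7→2 e9→1 e9→0 s9→1 s9→2 e10→1 s10→2 s10→3  — peak 3.

3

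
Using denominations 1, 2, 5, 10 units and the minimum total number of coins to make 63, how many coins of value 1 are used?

1

Greedy: take as many of the largest coin as possible, then repeat with the remainder.
63 − 6×10→3 − 1×2→1 − 1×1→0
Count of 1: 1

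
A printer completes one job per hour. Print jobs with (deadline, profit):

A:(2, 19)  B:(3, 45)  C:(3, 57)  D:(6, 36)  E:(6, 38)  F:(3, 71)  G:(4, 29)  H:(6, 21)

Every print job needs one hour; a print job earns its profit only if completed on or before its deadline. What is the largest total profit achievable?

276

Sort by profit descending; place each in the latest free slot ≤ its deadline.
By profit: F(d3,71), C(d3,57), B(d3,45), E(d6,38), D(d6,36), G(d4,29), H(d6,21), A(d2,19)
F→slot 3; C→slot 2; B→slot 1; E→slot 6; D→slot 5; G→slot 4; H skipped; A skipped.
Profit = 45 + 57 + 71 + 29 + 36 + 38 = 276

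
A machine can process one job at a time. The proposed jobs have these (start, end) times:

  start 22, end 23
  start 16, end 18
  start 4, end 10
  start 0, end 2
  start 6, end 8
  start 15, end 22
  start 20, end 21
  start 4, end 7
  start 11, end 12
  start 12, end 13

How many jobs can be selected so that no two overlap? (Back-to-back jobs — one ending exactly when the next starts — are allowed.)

Greedy by earliest finish: after sorting by end time, pick each interval compatible with the last pick.
By end time: (0,2), (4,7), (6,8), (4,10), (11,12), (12,13), (16,18), (20,21), (15,22), (22,23).
Pick (0,2); next start ≥ 2 → (4,7); next start ≥ 7 → (11,12); next start ≥ 12 → (12,13); next start ≥ 13 → (16,18); next start ≥ 18 → (20,21); next start ≥ 21 → (22,23).
Selected 7 jobs.

7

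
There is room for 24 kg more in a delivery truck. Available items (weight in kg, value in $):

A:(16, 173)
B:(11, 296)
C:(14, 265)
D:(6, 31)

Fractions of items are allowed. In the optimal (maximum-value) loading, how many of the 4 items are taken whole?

Ratios (sorted): B 26.91, C 18.93, A 10.81, D 5.17
take B (11 @ 296); take 13/14 of C → 246.07. Capacity used 24/24.
1 item(s) taken whole; one partial (take 13/14 of C).

1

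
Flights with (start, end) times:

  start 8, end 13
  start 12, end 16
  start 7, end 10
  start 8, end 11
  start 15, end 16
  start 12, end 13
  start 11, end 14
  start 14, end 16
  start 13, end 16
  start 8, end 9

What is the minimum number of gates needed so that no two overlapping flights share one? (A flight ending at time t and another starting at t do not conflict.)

Count concurrent intervals with a sweep; the peak is the room count.
Events (time:±→running): 7:+→1 8:+→2 8:+→3 8:+→4 … peak 4.

4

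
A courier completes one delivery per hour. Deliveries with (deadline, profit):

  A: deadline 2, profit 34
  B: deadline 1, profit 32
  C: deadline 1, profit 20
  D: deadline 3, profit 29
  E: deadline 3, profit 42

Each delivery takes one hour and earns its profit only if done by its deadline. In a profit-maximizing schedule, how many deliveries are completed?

3

Sort by profit descending; place each in the latest free slot ≤ its deadline.
Profit order: E=42 A=34 B=32 D=29 C=20
Assign: E→slot 3, A→slot 2, B→slot 1, D skipped, C skipped.
Slots: [1:B] [2:A] [3:E]
3 of 5 scheduled.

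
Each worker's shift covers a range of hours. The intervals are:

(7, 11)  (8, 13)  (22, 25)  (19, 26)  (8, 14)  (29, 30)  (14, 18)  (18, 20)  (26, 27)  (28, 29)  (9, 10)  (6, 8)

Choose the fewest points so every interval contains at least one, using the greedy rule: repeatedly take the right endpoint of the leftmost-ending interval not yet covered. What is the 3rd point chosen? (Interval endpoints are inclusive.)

18

Sorted: [6,8] [9,10] [7,11] [8,13] [8,14] [14,18] [18,20] [22,25] [19,26] [26,27] [28,29] [29,30]
{[6,8]} hit by 8; {[9,10],[7,11],[8,13],[8,14]} hit by 10; {[14,18],[18,20]} hit by 18; {[22,25],[19,26]} hit by 25; {[26,27]} hit by 27; {[28,29],[29,30]} hit by 29.
Points: 8, 10, 18, 25, 27, 29 (6 total).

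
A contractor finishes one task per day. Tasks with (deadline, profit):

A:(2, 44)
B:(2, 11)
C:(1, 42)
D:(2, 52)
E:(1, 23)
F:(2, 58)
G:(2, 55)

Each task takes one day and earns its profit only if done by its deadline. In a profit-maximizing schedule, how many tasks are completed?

Take jobs in profit order; each goes to the latest open slot no later than its deadline.
By profit: F(d2,58), G(d2,55), D(d2,52), A(d2,44), C(d1,42), E(d1,23), B(d2,11)
F→slot 2; G→slot 1; D skipped; A skipped; C skipped; E skipped; B skipped.
2 of 7 scheduled.

2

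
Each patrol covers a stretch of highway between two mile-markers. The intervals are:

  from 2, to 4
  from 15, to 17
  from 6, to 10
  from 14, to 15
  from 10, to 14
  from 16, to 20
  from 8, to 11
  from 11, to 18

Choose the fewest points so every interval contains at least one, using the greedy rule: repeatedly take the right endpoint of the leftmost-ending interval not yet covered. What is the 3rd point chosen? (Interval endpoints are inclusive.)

Process intervals by earliest right end; each time one isn't hit yet, stab at its right endpoint.
By right end: [2,4]  [6,10]  [8,11]  [10,14]  [14,15]  [15,17]  [11,18]  [16,20]
[2,4] uncovered → point at 4; [6,10] uncovered → point at 10; [14,15] uncovered → point at 15; [16,20] uncovered → point at 20.
Points: 4, 10, 15, 20 (4 total).

15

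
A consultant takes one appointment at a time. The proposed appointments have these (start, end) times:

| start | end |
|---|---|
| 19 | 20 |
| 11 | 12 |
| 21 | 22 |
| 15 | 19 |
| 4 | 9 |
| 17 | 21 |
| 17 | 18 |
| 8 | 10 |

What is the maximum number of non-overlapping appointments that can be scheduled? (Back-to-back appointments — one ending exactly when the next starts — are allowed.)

Sorted by end: (4,9)  (8,10)  (11,12)  (17,18)  (15,19)  (19,20)  (17,21)  (21,22)
take (4,9); take (11,12); take (17,18); take (19,20); take (21,22).
Selected 5 appointments.

5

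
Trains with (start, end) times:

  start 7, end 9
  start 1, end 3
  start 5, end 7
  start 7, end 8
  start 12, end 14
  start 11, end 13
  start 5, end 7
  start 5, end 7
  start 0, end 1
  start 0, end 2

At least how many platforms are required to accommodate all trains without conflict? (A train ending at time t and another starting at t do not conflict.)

3

Events (time:±→running): 0:+→1 0:+→2 1:-→1 1:+→2 2:-→1 3:-→0 5:+→1 5:+→2 5:+→3 … peak 3.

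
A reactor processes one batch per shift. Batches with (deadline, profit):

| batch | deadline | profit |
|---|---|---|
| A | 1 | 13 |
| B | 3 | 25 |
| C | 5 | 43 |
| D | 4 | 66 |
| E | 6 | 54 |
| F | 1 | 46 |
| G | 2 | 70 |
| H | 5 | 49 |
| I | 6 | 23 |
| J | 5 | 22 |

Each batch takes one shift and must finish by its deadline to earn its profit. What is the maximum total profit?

Profit order: G=70 D=66 E=54 H=49 F=46 C=43 B=25 I=23 J=22 A=13
Assign: G→slot 2, D→slot 4, E→slot 6, H→slot 5, F→slot 1, C→slot 3, B skipped, I skipped, J skipped, A skipped.
Slots: [1:F] [2:G] [3:C] [4:D] [5:H] [6:E]
Profit = 46 + 70 + 43 + 66 + 49 + 54 = 328

328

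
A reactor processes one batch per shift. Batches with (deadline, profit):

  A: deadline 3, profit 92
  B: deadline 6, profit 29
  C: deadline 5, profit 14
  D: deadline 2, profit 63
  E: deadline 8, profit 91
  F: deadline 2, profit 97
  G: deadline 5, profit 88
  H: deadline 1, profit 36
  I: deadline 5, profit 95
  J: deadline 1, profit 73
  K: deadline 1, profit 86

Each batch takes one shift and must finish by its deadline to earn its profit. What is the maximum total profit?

578

Take jobs in profit order; each goes to the latest open slot no later than its deadline.
Profit order: F=97 I=95 A=92 E=91 G=88 K=86 J=73 D=63 H=36 B=29 C=14
Assign: F→slot 2, I→slot 5, A→slot 3, E→slot 8, G→slot 4, K→slot 1, J skipped, D skipped, H skipped, B→slot 6, C skipped.
Slots: [1:K] [2:F] [3:A] [4:G] [5:I] [6:B] [8:E]
Profit = 86 + 97 + 92 + 88 + 95 + 29 + 91 = 578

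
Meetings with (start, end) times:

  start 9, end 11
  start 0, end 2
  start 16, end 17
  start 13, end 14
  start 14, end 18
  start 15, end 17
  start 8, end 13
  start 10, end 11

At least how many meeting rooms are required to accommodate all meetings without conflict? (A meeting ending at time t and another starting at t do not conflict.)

Count concurrent intervals with a sweep; the peak is the room count.
Events (time:±→running): 0:+→1 2:-→0 8:+→1 9:+→2 10:+→3 … peak 3.

3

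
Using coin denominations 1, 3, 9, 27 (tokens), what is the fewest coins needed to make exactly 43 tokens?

5

Use the largest denomination that fits, subtract, and repeat.
43 − 1×27→16 − 1×9→7 − 2×3→1 − 1×1→0
Total coins = 1 + 1 + 2 + 1 = 5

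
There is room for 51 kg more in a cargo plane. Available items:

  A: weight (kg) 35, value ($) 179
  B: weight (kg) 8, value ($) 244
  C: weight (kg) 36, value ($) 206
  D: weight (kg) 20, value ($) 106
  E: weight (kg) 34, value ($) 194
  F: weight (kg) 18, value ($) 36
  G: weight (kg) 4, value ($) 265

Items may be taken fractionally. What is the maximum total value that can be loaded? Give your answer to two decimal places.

732.12

Order: G (265/4=66.25) > B (244/8=30.50) > C (206/36=5.72) > E (194/34=5.71) > D (106/20=5.30) > A (179/35=5.11) > F (36/18=2.00)
Fill: take G (4 @ 265) → take B (8 @ 244) → take C (36 @ 206) → take 3/34 of E → 17.12; 51/51 used.
Total value = 732.12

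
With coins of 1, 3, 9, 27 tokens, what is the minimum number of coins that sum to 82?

4

82 = 3×27 + 1×1
Total coins = 3 + 1 = 4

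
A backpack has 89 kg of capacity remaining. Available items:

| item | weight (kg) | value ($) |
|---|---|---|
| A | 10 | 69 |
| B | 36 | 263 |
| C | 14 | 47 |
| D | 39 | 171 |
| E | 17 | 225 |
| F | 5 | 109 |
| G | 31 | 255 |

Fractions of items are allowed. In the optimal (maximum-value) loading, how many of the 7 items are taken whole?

4

Ratios (sorted): F 21.80, E 13.24, G 8.23, B 7.31, A 6.90, D 4.38, C 3.36
take F (5 @ 109); take E (17 @ 225); take G (31 @ 255); take B (36 @ 263). Capacity used 89/89.
4 item(s) taken whole.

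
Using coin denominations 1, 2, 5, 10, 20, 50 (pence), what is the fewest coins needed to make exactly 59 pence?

4

Greedy: take as many of the largest coin as possible, then repeat with the remainder.
59 − 1×50→9 − 1×5→4 − 2×2→0
Total coins = 1 + 1 + 2 = 4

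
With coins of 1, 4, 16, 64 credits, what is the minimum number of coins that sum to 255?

255 − 3×64→63 − 3×16→15 − 3×4→3 − 3×1→0
Total coins = 3 + 3 + 3 + 3 = 12

12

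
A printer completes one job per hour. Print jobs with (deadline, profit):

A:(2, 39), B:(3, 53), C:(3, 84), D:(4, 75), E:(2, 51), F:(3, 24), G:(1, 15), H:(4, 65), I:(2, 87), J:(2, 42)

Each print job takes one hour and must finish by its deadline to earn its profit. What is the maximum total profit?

311

By profit: I(d2,87), C(d3,84), D(d4,75), H(d4,65), B(d3,53), E(d2,51), J(d2,42), A(d2,39), F(d3,24), G(d1,15)
I→slot 2; C→slot 3; D→slot 4; H→slot 1; B skipped; E skipped; J skipped; A skipped; F skipped; G skipped.
Profit = 65 + 87 + 84 + 75 = 311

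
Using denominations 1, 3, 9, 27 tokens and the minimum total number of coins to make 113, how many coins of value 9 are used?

0

Greedy: take as many of the largest coin as possible, then repeat with the remainder.
113 = 4×27 + 1×3 + 2×1
Count of 9: 0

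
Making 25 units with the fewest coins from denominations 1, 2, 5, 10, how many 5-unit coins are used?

25 − 2×10→5 − 1×5→0
Count of 5: 1

1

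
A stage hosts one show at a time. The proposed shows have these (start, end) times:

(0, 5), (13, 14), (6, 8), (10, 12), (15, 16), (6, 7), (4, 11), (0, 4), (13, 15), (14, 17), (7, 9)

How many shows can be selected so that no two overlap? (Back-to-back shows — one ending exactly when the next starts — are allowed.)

Sort by end time and greedily take each interval whose start is ≥ the last chosen end.
By end time: (0,4), (0,5), (6,7), (6,8), (7,9), (4,11), (10,12), (13,14), (13,15), (15,16), (14,17).
Pick (0,4); next start ≥ 4 → (6,7); next start ≥ 7 → (7,9); next start ≥ 9 → (10,12); next start ≥ 12 → (13,14); next start ≥ 14 → (15,16).
Selected 6 shows.

6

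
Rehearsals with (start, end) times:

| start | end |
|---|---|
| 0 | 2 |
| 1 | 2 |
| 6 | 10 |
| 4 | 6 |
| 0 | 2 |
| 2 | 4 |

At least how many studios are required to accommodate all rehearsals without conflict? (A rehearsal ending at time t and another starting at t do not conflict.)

The answer is the maximum number of intervals overlapping at any instant.
Events (time:±→running): 0:+→1 0:+→2 1:+→3 … peak 3.

3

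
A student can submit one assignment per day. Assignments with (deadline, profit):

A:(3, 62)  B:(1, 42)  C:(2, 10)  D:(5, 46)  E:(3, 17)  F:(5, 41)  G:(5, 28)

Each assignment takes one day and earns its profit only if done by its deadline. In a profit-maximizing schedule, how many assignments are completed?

By profit: A(d3,62), D(d5,46), B(d1,42), F(d5,41), G(d5,28), E(d3,17), C(d2,10)
A→slot 3; D→slot 5; B→slot 1; F→slot 4; G→slot 2; E skipped; C skipped.
5 of 7 scheduled.

5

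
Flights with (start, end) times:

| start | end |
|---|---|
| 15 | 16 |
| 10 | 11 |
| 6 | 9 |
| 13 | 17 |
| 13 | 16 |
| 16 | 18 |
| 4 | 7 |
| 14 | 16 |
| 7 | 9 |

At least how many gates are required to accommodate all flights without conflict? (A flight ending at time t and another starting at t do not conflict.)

4

Count concurrent intervals with a sweep; the peak is the room count.
Events (time:±→running): 4:+→1 6:+→2 7:-→1 7:+→2 9:-→1 9:-→0 10:+→1 11:-→0 13:+→1 13:+→2 14:+→3 15:+→4 … peak 4.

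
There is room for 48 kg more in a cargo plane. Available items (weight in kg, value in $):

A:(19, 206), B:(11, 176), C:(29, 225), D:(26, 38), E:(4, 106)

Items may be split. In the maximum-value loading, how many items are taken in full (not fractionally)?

Order: E (106/4=26.50) > B (176/11=16.00) > A (206/19=10.84) > C (225/29=7.76) > D (38/26=1.46)
Fill: take E (4 @ 106) → take B (11 @ 176) → take A (19 @ 206) → take 14/29 of C → 108.62; 48/48 used.
3 item(s) taken whole; one partial (take 14/29 of C).

3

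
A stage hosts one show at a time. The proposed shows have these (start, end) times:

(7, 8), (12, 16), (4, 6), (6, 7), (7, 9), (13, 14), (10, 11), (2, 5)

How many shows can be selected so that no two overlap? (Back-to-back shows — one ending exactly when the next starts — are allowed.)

5

Sorted by end: (2,5)  (4,6)  (6,7)  (7,8)  (7,9)  (10,11)  (13,14)  (12,16)
take (2,5); skip (4,6); take (6,7); take (7,8); take (10,11); take (13,14).
Selected 5 shows.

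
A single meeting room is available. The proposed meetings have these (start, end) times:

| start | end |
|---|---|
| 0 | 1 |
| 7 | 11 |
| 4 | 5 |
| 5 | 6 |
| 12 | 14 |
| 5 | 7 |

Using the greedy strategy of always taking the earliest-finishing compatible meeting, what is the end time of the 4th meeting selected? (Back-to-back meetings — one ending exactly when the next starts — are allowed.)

Greedy by earliest finish: after sorting by end time, pick each interval compatible with the last pick.
By end time: (0,1), (4,5), (5,6), (5,7), (7,11), (12,14).
Pick (0,1); next start ≥ 1 → (4,5); next start ≥ 5 → (5,6); next start ≥ 6 → (7,11); next start ≥ 11 → (12,14).
Selected: (0,1) (4,5) (5,6) (7,11) (12,14)

11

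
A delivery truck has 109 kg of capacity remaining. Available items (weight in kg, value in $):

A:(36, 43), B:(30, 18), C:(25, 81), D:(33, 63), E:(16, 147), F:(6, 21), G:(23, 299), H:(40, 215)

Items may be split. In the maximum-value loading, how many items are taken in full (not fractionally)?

4

Order: G (299/23=13.00) > E (147/16=9.19) > H (215/40=5.38) > F (21/6=3.50) > C (81/25=3.24) > D (63/33=1.91) > A (43/36=1.19) > B (18/30=0.60)
Fill: take G (23 @ 299) → take E (16 @ 147) → take H (40 @ 215) → take F (6 @ 21) → take 24/25 of C → 77.76; 109/109 used.
4 item(s) taken whole; one partial (take 24/25 of C).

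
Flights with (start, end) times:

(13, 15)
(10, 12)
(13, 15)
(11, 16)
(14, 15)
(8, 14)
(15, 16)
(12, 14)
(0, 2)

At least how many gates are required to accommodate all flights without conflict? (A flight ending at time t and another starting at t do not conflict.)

5

Events (time:±→running): 0:+→1 2:-→0 8:+→1 10:+→2 11:+→3 12:-→2 12:+→3 13:+→4 13:+→5 … peak 5.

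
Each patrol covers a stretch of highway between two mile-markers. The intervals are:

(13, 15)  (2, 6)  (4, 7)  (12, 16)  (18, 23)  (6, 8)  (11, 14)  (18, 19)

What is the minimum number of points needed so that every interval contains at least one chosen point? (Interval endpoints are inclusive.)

Sorted: [2,6] [4,7] [6,8] [11,14] [13,15] [12,16] [18,19] [18,23]
{[2,6],[4,7],[6,8]} hit by 6; {[11,14],[13,15],[12,16]} hit by 14; {[18,19],[18,23]} hit by 19.
Points: 6, 14, 19 (3 total).

3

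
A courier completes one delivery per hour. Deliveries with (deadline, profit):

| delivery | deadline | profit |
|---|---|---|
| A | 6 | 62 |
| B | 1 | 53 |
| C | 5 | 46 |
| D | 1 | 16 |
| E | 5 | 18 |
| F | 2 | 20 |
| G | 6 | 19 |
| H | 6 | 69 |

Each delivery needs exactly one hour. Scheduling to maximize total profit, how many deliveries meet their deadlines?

6

By profit: H(d6,69), A(d6,62), B(d1,53), C(d5,46), F(d2,20), G(d6,19), E(d5,18), D(d1,16)
H→slot 6; A→slot 5; B→slot 1; C→slot 4; F→slot 2; G→slot 3; E skipped; D skipped.
6 of 8 scheduled.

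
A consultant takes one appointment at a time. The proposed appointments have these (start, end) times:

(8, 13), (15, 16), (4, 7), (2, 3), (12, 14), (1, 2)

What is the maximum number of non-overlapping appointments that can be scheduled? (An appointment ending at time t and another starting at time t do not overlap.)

5

Order by finish time; keep every interval that doesn't clash with the previous kept one.
By end time: (1,2), (2,3), (4,7), (8,13), (12,14), (15,16).
Pick (1,2); next start ≥ 2 → (2,3); next start ≥ 3 → (4,7); next start ≥ 7 → (8,13); next start ≥ 13 → (15,16).
Selected 5 appointments.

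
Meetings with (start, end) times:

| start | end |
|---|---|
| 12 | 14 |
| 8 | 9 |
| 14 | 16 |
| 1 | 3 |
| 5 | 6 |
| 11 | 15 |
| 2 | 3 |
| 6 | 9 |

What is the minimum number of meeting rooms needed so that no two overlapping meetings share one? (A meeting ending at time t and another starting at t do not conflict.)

Count concurrent intervals with a sweep; the peak is the room count.
starts: [1, 2, 5, 6, 8, 11, 12, 14]
ends:   [3, 3, 6, 9, 9, 14, 15, 16]
s1→1 s2→2  — peak 2.

2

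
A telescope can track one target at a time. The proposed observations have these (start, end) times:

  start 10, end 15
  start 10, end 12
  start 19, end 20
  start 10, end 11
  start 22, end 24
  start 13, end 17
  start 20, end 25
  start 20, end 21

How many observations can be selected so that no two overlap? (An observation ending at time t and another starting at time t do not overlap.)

By end time: (10,11), (10,12), (10,15), (13,17), (19,20), (20,21), (22,24), (20,25).
Pick (10,11); next start ≥ 11 → (13,17); next start ≥ 17 → (19,20); next start ≥ 20 → (20,21); next start ≥ 21 → (22,24).
Selected 5 observations.

5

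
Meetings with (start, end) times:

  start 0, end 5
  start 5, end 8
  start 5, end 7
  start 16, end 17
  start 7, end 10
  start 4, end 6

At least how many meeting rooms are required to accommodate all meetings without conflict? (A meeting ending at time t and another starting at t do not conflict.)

3

Count concurrent intervals with a sweep; the peak is the room count.
Events (time:±→running): 0:+→1 4:+→2 5:-→1 5:+→2 5:+→3 … peak 3.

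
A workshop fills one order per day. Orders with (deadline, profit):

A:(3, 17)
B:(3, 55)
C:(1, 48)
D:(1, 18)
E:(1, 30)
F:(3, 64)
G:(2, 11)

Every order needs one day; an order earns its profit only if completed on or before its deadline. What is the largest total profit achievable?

167

Profit order: F=64 B=55 C=48 E=30 D=18 A=17 G=11
Assign: F→slot 3, B→slot 2, C→slot 1, E skipped, D skipped, A skipped, G skipped.
Slots: [1:C] [2:B] [3:F]
Profit = 48 + 55 + 64 = 167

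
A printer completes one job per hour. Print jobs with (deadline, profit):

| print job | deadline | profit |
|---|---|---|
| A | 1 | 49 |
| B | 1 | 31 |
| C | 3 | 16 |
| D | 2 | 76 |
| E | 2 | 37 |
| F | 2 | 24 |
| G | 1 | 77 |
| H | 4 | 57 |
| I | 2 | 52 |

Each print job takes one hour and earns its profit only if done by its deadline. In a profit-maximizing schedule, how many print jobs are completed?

By profit: G(d1,77), D(d2,76), H(d4,57), I(d2,52), A(d1,49), E(d2,37), B(d1,31), F(d2,24), C(d3,16)
G→slot 1; D→slot 2; H→slot 4; I skipped; A skipped; E skipped; B skipped; F skipped; C→slot 3.
4 of 9 scheduled.

4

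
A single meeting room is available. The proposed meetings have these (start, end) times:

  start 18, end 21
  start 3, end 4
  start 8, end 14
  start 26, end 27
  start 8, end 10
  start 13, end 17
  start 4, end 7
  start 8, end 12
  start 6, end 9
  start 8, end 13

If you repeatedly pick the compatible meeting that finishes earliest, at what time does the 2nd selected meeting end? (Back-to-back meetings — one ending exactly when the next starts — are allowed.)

7

Sorted by end: (3,4)  (4,7)  (6,9)  (8,10)  (8,12)  (8,13)  (8,14)  (13,17)  (18,21)  (26,27)
take (3,4); take (4,7); take (8,10); skip (8,12); skip (8,14); take (13,17); take (18,21); take (26,27).
Selected: (3,4) (4,7) (8,10) (13,17) (18,21) (26,27)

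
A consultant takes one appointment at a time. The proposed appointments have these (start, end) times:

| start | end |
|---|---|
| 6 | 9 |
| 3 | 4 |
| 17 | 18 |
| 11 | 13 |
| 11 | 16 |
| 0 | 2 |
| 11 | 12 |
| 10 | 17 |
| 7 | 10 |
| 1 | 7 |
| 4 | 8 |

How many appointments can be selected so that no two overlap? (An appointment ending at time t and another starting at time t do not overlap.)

5

Sort by end time and greedily take each interval whose start is ≥ the last chosen end.
By end time: (0,2), (3,4), (1,7), (4,8), (6,9), (7,10), (11,12), (11,13), (11,16), (10,17), (17,18).
Pick (0,2); next start ≥ 2 → (3,4); next start ≥ 4 → (4,8); next start ≥ 8 → (11,12); next start ≥ 12 → (17,18).
Selected 5 appointments.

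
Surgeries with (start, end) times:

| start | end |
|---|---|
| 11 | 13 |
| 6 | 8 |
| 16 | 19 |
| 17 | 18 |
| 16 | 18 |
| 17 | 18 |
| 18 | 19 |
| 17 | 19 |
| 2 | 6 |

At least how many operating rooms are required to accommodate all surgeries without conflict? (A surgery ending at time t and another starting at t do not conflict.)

5

Events (time:±→running): 2:+→1 6:-→0 6:+→1 8:-→0 11:+→1 13:-→0 16:+→1 16:+→2 17:+→3 17:+→4 17:+→5 … peak 5.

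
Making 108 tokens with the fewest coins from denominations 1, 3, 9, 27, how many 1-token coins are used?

0

108 = 4×27
Count of 1: 0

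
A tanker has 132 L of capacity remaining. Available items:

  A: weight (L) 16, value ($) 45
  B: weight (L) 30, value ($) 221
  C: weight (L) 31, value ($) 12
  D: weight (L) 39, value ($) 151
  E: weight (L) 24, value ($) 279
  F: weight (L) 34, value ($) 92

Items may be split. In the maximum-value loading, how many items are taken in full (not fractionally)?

4

Order: E (279/24=11.62) > B (221/30=7.37) > D (151/39=3.87) > A (45/16=2.81) > F (92/34=2.71) > C (12/31=0.39)
Fill: take E (24 @ 279) → take B (30 @ 221) → take D (39 @ 151) → take A (16 @ 45) → take 23/34 of F → 62.24; 132/132 used.
4 item(s) taken whole; one partial (take 23/34 of F).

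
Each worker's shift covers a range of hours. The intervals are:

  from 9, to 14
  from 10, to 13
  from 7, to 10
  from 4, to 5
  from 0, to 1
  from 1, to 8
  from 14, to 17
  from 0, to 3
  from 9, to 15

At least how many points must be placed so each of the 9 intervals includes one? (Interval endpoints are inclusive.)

Process intervals by earliest right end; each time one isn't hit yet, stab at its right endpoint.
By right end: [0,1]  [0,3]  [4,5]  [1,8]  [7,10]  [10,13]  [9,14]  [9,15]  [14,17]
[0,1] uncovered → point at 1; [4,5] uncovered → point at 5; [7,10] uncovered → point at 10; [14,17] uncovered → point at 17.
Points: 1, 5, 10, 17 (4 total).

4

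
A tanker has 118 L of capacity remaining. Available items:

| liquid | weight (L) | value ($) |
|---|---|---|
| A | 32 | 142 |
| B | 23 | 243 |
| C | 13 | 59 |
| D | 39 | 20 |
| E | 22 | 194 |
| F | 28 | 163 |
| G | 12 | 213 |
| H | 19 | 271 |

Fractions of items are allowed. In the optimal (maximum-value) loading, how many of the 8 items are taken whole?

6

Sort by value per unit weight and fill in that order.
Order: G (213/12=17.75) > H (271/19=14.26) > B (243/23=10.57) > E (194/22=8.82) > F (163/28=5.82) > C (59/13=4.54) > A (142/32=4.44) > D (20/39=0.51)
Fill: take G (12 @ 213) → take H (19 @ 271) → take B (23 @ 243) → take E (22 @ 194) → take F (28 @ 163) → take C (13 @ 59) → take 1/32 of A → 4.44; 118/118 used.
6 item(s) taken whole; one partial (take 1/32 of A).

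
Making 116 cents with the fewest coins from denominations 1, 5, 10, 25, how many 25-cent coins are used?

116 − 4×25→16 − 1×10→6 − 1×5→1 − 1×1→0
Count of 25: 4

4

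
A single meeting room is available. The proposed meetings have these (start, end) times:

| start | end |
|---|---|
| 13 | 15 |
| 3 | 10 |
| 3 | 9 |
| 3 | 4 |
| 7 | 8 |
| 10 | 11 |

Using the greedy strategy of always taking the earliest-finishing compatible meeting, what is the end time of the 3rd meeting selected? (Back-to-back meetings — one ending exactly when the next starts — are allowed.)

By end time: (3,4), (7,8), (3,9), (3,10), (10,11), (13,15).
Pick (3,4); next start ≥ 4 → (7,8); next start ≥ 8 → (10,11); next start ≥ 11 → (13,15).
Selected: (3,4) (7,8) (10,11) (13,15)

11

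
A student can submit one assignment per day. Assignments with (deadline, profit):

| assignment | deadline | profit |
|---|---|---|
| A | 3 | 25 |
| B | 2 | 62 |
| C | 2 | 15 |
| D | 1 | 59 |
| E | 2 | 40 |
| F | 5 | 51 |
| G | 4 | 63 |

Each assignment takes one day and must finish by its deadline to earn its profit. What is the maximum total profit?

260

Sort by profit descending; place each in the latest free slot ≤ its deadline.
Profit order: G=63 B=62 D=59 F=51 E=40 A=25 C=15
Assign: G→slot 4, B→slot 2, D→slot 1, F→slot 5, E skipped, A→slot 3, C skipped.
Slots: [1:D] [2:B] [3:A] [4:G] [5:F]
Profit = 59 + 62 + 25 + 63 + 51 = 260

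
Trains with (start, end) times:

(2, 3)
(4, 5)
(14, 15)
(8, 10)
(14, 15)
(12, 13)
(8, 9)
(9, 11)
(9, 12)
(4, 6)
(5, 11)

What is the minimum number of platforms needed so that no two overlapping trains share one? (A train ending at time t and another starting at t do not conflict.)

4

Count concurrent intervals with a sweep; the peak is the room count.
Events (time:±→running): 2:+→1 3:-→0 4:+→1 4:+→2 5:-→1 5:+→2 6:-→1 8:+→2 8:+→3 9:-→2 9:+→3 9:+→4 … peak 4.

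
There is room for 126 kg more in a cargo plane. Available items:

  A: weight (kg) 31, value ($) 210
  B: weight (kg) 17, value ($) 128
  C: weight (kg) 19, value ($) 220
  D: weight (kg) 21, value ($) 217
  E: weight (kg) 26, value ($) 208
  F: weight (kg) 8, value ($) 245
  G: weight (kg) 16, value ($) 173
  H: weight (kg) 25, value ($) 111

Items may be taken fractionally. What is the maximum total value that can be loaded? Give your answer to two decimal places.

Sort by value per unit weight and fill in that order.
Ratios (sorted): F 30.62, C 11.58, G 10.81, D 10.33, E 8.00, B 7.53, A 6.77, H 4.44
take F (8 @ 245); take C (19 @ 220); take G (16 @ 173); take D (21 @ 217); take E (26 @ 208); take B (17 @ 128); take 19/31 of A → 128.71. Capacity used 126/126.
Total value = 1319.71

1319.71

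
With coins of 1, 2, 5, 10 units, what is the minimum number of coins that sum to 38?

Use the largest denomination that fits, subtract, and repeat.
38 − 3×10→8 − 1×5→3 − 1×2→1 − 1×1→0
Total coins = 3 + 1 + 1 + 1 = 6

6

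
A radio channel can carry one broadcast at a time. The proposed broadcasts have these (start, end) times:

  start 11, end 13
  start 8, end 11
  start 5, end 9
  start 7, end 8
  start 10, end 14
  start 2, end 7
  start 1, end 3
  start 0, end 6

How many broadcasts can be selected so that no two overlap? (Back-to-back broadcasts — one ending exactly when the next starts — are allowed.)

Order by finish time; keep every interval that doesn't clash with the previous kept one.
Sorted by end: (1,3)  (0,6)  (2,7)  (7,8)  (5,9)  (8,11)  (11,13)  (10,14)
take (1,3); take (7,8); take (8,11); take (11,13).
Selected 4 broadcasts.

4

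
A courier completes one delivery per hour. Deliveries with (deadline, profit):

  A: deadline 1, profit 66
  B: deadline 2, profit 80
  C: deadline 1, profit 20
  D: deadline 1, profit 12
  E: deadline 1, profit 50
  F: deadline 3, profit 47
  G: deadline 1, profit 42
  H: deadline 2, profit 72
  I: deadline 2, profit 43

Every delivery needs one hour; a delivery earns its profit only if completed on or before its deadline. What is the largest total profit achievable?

Sort by profit descending; place each in the latest free slot ≤ its deadline.
Profit order: B=80 H=72 A=66 E=50 F=47 I=43 G=42 C=20 D=12
Assign: B→slot 2, H→slot 1, A skipped, E skipped, F→slot 3, I skipped, G skipped, C skipped, D skipped.
Slots: [1:H] [2:B] [3:F]
Profit = 72 + 80 + 47 = 199

199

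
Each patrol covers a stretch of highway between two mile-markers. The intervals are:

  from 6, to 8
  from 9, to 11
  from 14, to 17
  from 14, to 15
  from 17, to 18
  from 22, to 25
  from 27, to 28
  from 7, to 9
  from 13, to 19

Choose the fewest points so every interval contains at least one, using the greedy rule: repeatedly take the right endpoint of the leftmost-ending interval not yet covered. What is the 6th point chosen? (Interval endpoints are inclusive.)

28

Sort by right endpoint; whenever an interval is uncovered, place a point at its right end.
By right end: [6,8]  [7,9]  [9,11]  [14,15]  [14,17]  [17,18]  [13,19]  [22,25]  [27,28]
[6,8] uncovered → point at 8; [9,11] uncovered → point at 11; [14,15] uncovered → point at 15; [17,18] uncovered → point at 18; [22,25] uncovered → point at 25; [27,28] uncovered → point at 28.
Points: 8, 11, 15, 18, 25, 28 (6 total).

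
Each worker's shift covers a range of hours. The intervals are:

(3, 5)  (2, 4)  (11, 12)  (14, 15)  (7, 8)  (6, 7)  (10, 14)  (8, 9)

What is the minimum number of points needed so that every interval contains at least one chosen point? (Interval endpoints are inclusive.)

Sort by right endpoint; whenever an interval is uncovered, place a point at its right end.
By right end: [2,4]  [3,5]  [6,7]  [7,8]  [8,9]  [11,12]  [10,14]  [14,15]
[2,4] uncovered → point at 4; [6,7] uncovered → point at 7; [8,9] uncovered → point at 9; [11,12] uncovered → point at 12; [14,15] uncovered → point at 15.
Points: 4, 7, 9, 12, 15 (5 total).

5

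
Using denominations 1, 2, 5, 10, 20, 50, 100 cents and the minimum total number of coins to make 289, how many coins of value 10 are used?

1

Use the largest denomination that fits, subtract, and repeat.
289 − 2×100→89 − 1×50→39 − 1×20→19 − 1×10→9 − 1×5→4 − 2×2→0
Count of 10: 1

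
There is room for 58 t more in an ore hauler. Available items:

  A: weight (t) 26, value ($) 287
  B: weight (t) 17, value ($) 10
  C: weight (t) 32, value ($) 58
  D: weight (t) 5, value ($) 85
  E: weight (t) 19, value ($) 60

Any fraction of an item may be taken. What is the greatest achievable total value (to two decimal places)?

446.50

Ratios (sorted): D 17.00, A 11.04, E 3.16, C 1.81, B 0.59
take D (5 @ 85); take A (26 @ 287); take E (19 @ 60); take 8/32 of C → 14.50. Capacity used 58/58.
Total value = 446.50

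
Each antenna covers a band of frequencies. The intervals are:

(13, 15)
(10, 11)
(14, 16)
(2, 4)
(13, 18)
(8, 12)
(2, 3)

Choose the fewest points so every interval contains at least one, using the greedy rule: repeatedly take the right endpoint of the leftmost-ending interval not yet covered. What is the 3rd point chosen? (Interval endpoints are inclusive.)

15

Sort by right endpoint; whenever an interval is uncovered, place a point at its right end.
Sorted: [2,3] [2,4] [10,11] [8,12] [13,15] [14,16] [13,18]
{[2,3],[2,4]} hit by 3; {[10,11],[8,12]} hit by 11; {[13,15],[14,16],[13,18]} hit by 15.
Points: 3, 11, 15 (3 total).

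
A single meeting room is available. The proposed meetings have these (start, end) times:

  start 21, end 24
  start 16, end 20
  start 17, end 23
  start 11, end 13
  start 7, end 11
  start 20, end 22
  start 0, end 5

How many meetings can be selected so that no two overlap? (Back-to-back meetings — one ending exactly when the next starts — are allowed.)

5

Sort by end time and greedily take each interval whose start is ≥ the last chosen end.
By end time: (0,5), (7,11), (11,13), (16,20), (20,22), (17,23), (21,24).
Pick (0,5); next start ≥ 5 → (7,11); next start ≥ 11 → (11,13); next start ≥ 13 → (16,20); next start ≥ 20 → (20,22).
Selected 5 meetings.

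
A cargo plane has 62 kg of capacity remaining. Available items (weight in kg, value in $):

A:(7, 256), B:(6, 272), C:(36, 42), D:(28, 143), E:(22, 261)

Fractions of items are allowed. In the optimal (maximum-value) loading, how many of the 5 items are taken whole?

3

Greedy by value/weight ratio, highest first.
Order: B (272/6=45.33) > A (256/7=36.57) > E (261/22=11.86) > D (143/28=5.11) > C (42/36=1.17)
Fill: take B (6 @ 272) → take A (7 @ 256) → take E (22 @ 261) → take 27/28 of D → 137.89; 62/62 used.
3 item(s) taken whole; one partial (take 27/28 of D).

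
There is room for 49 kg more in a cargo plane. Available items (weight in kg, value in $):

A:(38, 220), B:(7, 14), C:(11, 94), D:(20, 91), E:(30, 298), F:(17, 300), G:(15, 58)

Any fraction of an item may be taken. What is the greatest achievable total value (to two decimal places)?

615.09

Greedy by value/weight ratio, highest first.
Order: F (300/17=17.65) > E (298/30=9.93) > C (94/11=8.55) > A (220/38=5.79) > D (91/20=4.55) > G (58/15=3.87) > B (14/7=2.00)
Fill: take F (17 @ 300) → take E (30 @ 298) → take 2/11 of C → 17.09; 49/49 used.
Total value = 615.09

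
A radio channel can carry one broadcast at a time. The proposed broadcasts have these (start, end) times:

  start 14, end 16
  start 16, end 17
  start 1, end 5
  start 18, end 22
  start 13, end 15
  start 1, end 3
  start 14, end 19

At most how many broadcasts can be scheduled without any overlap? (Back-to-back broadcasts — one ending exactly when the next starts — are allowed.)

4

Sorted by end: (1,3)  (1,5)  (13,15)  (14,16)  (16,17)  (14,19)  (18,22)
take (1,3); skip (1,5); take (13,15); take (16,17); skip (14,19); take (18,22).
Selected 4 broadcasts.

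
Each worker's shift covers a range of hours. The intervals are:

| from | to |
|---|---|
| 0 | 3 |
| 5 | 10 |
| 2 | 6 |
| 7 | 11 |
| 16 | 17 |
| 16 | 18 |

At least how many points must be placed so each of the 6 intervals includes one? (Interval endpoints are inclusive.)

3

Sort by right endpoint; whenever an interval is uncovered, place a point at its right end.
By right end: [0,3]  [2,6]  [5,10]  [7,11]  [16,17]  [16,18]
[0,3] uncovered → point at 3; [5,10] uncovered → point at 10; [16,17] uncovered → point at 17.
Points: 3, 10, 17 (3 total).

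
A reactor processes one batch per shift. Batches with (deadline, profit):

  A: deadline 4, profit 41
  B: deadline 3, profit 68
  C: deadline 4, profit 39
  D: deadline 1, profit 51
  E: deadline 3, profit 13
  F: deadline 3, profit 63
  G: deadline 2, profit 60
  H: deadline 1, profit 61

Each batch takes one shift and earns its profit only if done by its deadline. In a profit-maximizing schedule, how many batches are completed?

Profit order: B=68 F=63 H=61 G=60 D=51 A=41 C=39 E=13
Assign: B→slot 3, F→slot 2, H→slot 1, G skipped, D skipped, A→slot 4, C skipped, E skipped.
Slots: [1:H] [2:F] [3:B] [4:A]
4 of 8 scheduled.

4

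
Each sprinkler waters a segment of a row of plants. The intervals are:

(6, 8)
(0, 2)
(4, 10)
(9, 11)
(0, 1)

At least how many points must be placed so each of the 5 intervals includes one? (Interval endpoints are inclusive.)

Process intervals by earliest right end; each time one isn't hit yet, stab at its right endpoint.
By right end: [0,1]  [0,2]  [6,8]  [4,10]  [9,11]
[0,1] uncovered → point at 1; [6,8] uncovered → point at 8; [9,11] uncovered → point at 11.
Points: 1, 8, 11 (3 total).

3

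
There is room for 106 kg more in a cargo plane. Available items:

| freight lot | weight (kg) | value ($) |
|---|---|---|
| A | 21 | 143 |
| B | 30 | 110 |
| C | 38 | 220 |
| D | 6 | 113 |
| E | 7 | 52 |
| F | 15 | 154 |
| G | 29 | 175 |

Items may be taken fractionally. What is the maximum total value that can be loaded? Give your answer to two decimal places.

799.11

Greedy by value/weight ratio, highest first.
Ratios (sorted): D 18.83, F 10.27, E 7.43, A 6.81, G 6.03, C 5.79, B 3.67
take D (6 @ 113); take F (15 @ 154); take E (7 @ 52); take A (21 @ 143); take G (29 @ 175); take 28/38 of C → 162.11. Capacity used 106/106.
Total value = 799.11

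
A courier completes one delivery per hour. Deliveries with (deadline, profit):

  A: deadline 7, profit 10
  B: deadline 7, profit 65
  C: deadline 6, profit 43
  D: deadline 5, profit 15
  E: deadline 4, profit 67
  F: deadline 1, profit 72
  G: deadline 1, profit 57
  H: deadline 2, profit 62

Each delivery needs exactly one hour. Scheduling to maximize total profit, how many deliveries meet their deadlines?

7

Take jobs in profit order; each goes to the latest open slot no later than its deadline.
By profit: F(d1,72), E(d4,67), B(d7,65), H(d2,62), G(d1,57), C(d6,43), D(d5,15), A(d7,10)
F→slot 1; E→slot 4; B→slot 7; H→slot 2; G skipped; C→slot 6; D→slot 5; A→slot 3.
7 of 8 scheduled.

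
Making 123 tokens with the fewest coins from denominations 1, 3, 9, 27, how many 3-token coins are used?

123 = 4×27 + 1×9 + 2×3
Count of 3: 2

2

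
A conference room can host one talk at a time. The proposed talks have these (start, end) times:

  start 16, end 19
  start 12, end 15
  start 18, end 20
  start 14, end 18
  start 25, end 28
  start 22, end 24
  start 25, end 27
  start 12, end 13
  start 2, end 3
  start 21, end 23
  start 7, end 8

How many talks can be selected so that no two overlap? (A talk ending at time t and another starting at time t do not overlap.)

7

Order by finish time; keep every interval that doesn't clash with the previous kept one.
By end time: (2,3), (7,8), (12,13), (12,15), (14,18), (16,19), (18,20), (21,23), (22,24), (25,27), (25,28).
Pick (2,3); next start ≥ 3 → (7,8); next start ≥ 8 → (12,13); next start ≥ 13 → (14,18); next start ≥ 18 → (18,20); next start ≥ 20 → (21,23); next start ≥ 23 → (25,27).
Selected 7 talks.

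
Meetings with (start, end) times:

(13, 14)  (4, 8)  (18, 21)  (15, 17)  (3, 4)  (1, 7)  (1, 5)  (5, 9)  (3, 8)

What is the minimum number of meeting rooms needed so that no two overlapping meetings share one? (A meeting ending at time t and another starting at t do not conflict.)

4

Events (time:±→running): 1:+→1 1:+→2 3:+→3 3:+→4 … peak 4.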